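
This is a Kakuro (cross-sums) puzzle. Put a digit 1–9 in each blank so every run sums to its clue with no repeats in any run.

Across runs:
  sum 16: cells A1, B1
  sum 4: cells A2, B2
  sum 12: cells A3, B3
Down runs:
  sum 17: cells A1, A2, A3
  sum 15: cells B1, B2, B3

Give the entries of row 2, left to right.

1 3

16 in 2 cells must be {7,9}; 4 in 2 cells must be {1,3}.
Nothing is forced directly, so branch on A1, whose candidates are 7 or 9. If A1 = 7: that forces B1 = 9, A2 = 1, after which B2 would have to be in {3} for the 4 across but in {1,2,4,5} for the 15 down — contradiction. So A1 = 9.
B1 = 16 − 9 = 7 completes the 16 across.
Given what's placed, B2 must be 3 to fit the 4 across and 15 down.
B3 = 15 − 10 = 5 completes the 15 down.
A2 = 4 − 3 = 1 completes the 4 across.
A3 = 12 − 5 = 7 completes the 12 across.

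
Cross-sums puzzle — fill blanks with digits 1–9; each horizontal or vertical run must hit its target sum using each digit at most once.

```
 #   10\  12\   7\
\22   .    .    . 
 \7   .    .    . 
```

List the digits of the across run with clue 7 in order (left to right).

1, 4, 2

7 in 3 cells must be {1,2,4}.
The 7 across and the 12 down share only 4, so R2C2 = 4.
R1C2 = 12 − 4 = 8 completes the 12 down.
Given what's placed, R1C3 must be 5 to fit the 22 across and 7 down.
R2C3 = 7 − 5 = 2 completes the 7 down.
R1C1 = 22 − 13 = 9 completes the 22 across.
R2C1 = 7 − 6 = 1 completes the 7 across.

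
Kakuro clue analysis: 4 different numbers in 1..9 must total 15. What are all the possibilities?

{1,2,3,9}; {1,2,4,8}; {1,2,5,7}; {1,3,4,7}; {1,3,5,6}; {2,3,4,6}

4 distinct digits from 1–9 sum between 10 and 30.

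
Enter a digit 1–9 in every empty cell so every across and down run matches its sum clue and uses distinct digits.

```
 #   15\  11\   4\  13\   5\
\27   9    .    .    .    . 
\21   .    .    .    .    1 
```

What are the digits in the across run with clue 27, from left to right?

9 7 1 6 4

4 in 2 cells must be {1,3}.
R1C5 = 5 − 1 = 4 completes the 5 down.
R2C1 = 15 − 9 = 6 completes the 15 down.
R2C3 = 3: the only remaining digit allowed by both the 21 across and the 4 down.
R1C3 = 4 − 3 = 1 completes the 4 down.
No cell is forced outright now. R2C4 can only be 4 or 7 or 9 (the digits allowed by both its 21 across and its 13 down). If R2C4 = 4: then R1C4 would have to be in {5,6,7,8} for the 27 across but in {9} for the 13 down — contradiction. If R2C4 = 9: then R1C4 would have to be in {5,6,7,8} for the 27 across but in {4} for the 13 down — contradiction. So R2C4 = 7.
R1C4 = 13 − 7 = 6 completes the 13 down.
R2C2 = 21 − 17 = 4 completes the 21 across.
R1C2 = 27 − 20 = 7 completes the 27 across.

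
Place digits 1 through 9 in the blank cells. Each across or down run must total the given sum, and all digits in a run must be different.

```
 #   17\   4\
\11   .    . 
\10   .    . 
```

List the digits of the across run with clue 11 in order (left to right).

8 3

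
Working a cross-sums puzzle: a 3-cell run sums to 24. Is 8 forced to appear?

Yes

The only way to make 24 from 3 distinct digits is {7,8,9}, which contains 8.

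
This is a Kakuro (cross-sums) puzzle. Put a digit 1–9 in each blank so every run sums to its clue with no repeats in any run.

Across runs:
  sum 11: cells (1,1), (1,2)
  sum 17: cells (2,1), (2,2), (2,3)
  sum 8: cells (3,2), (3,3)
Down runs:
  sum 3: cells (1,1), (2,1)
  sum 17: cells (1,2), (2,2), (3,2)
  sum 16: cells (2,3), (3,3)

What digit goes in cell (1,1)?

3 in 2 cells must be {1,2}; 16 in 2 cells must be {7,9}.
The 11 across and the 3 down share only 2, so (1,1) = 2.
(1,2) = 11 − 2 = 9 completes the 11 across.
(2,1) = 3 − 2 = 1 completes the 3 down.
(2,2) = 7: the only remaining digit allowed by both the 17 across and the 17 down.
(2,3) = 17 − 8 = 9 completes the 17 across.
(3,2) = 17 − 16 = 1 completes the 17 down.
(3,3) = 8 − 1 = 7 completes the 8 across.

2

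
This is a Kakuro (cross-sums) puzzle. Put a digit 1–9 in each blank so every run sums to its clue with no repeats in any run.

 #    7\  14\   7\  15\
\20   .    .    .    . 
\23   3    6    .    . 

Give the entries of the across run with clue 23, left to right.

3, 6, 5, 9

R1C1 = 7 − 3 = 4 completes the 7 down.
R1C2 = 14 − 6 = 8 completes the 14 down.
R2C3 = 5: the only remaining digit allowed by both the 23 across and the 7 down.
R2C4 = 23 − 14 = 9 completes the 23 across.
R1C3 = 7 − 5 = 2 completes the 7 down.
R1C4 = 20 − 14 = 6 completes the 20 across.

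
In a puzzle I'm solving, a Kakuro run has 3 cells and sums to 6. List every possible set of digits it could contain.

{1,2,3}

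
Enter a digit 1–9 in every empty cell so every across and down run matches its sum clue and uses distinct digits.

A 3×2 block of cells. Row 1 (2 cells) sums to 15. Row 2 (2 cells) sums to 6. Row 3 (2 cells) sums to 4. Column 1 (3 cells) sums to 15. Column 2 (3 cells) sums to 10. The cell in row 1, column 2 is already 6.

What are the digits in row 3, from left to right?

1 3

4 in 2 cells must be {1,3}.
(1,1) = 15 − 6 = 9 completes the 15 across.
Given what's placed, (2,2) must be 1 to fit the 6 across and 10 down.
Given what's placed, (3,1) must be 1 to fit the 4 across and 15 down.
(3,2) = 4 − 1 = 3 completes the 4 across.
(2,1) = 6 − 1 = 5 completes the 6 across.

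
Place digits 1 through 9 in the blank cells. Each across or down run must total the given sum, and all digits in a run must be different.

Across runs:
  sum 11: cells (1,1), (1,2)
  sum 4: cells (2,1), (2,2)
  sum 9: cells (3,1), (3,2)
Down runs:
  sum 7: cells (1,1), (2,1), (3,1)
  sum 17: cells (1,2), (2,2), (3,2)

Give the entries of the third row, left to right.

4 5

4 in 2 cells must be {1,3}; 7 in 3 cells must be {1,2,4}.
The 4 across and the 7 down share only 1, so (2,1) = 1.
(2,2) = 4 − 1 = 3 completes the 4 across.
Nothing is forced directly, so branch on (1,1), whose candidates are 2 or 4. If (1,1) = 4: then (1,2) would have to be in {7} for the 11 across but in {5,6,8,9} for the 17 down — contradiction. So (1,1) = 2.
(1,2) = 11 − 2 = 9 completes the 11 across.
(3,1) = 7 − 3 = 4 completes the 7 down.
(3,2) = 9 − 4 = 5 completes the 9 across.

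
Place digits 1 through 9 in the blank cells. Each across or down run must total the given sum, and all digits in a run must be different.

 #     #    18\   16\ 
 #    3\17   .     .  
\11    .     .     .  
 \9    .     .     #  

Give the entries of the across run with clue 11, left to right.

17 in 2 cells must be {8,9}; 3 in 2 cells must be {1,2}; 16 in 2 cells must be {7,9}.
The 17 across and the 16 down share only 9, so R1C3 = 9.
R2C3 = 16 − 9 = 7 completes the 16 down.
R1C2 = 17 − 9 = 8 completes the 17 across.
R2C1 = 1: the only remaining digit allowed by both the 11 across and the 3 down.
R2C2 = 11 − 8 = 3 completes the 11 across.
R3C1 = 3 − 1 = 2 completes the 3 down.
R3C2 = 9 − 2 = 7 completes the 9 across.

1, 3, 7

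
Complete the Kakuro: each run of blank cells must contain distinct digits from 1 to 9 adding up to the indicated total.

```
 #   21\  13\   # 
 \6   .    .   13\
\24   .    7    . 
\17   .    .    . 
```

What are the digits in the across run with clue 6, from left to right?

24 in 3 cells must be {7,8,9}.
Nothing is forced directly, so branch on R1C1, whose candidates are 4 or 5. If R1C1 = 5: that forces R1C2 = 1, R2C1 = 9, R2C3 = 8, R3C1 = 7, after which R3C2 would have to be in {1,2,4,6,8,9} for the 17 across but in {5} for the 13 down — contradiction. So R1C1 = 4.
R1C2 = 6 − 4 = 2 completes the 6 across.
R3C2 = 13 − 9 = 4 completes the 13 down.
Given what's placed, R3C1 must be 8 to fit the 17 across and 21 down.
R3C3 = 17 − 12 = 5 completes the 17 across.
R2C1 = 21 − 12 = 9 completes the 21 down.
R2C3 = 24 − 16 = 8 completes the 24 across.

4 2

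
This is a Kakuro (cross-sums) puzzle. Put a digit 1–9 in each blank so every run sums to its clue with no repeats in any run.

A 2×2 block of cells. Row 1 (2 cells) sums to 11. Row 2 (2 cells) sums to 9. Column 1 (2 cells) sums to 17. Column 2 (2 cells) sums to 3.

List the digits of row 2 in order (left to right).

17 in 2 cells must be {8,9}; 3 in 2 cells must be {1,2}.
The 11 across and the 3 down share only 2, so (1,2) = 2.
The 9 across and the 17 down share only 8, so (2,1) = 8.
(2,2) = 9 − 8 = 1 completes the 9 across.
(1,1) = 11 − 2 = 9 completes the 11 across.

8 1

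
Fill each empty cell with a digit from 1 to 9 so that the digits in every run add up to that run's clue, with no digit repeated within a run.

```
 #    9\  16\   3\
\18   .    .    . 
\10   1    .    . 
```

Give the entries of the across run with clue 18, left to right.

8, 9, 1

16 in 2 cells must be {7,9}; 3 in 2 cells must be {1,2}.
R1C1 = 9 − 1 = 8 completes the 9 down.
R1C3 = 1: the only remaining digit allowed by both the 18 across and the 3 down.
Given what's placed, R2C2 must be 7 to fit the 10 across and 16 down.
R2C3 = 10 − 8 = 2 completes the 10 across.
R1C2 = 18 − 9 = 9 completes the 18 across.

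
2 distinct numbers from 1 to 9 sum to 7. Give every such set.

{1,6}; {2,5}; {3,4}

2 distinct digits from 1–9 sum between 3 and 17.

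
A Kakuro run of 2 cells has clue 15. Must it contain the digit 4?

No

Counterexample: {6,9} sums to 15 without using 4.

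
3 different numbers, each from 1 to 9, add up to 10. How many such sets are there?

3 distinct digits from 1–9 sum between 6 and 24.
Enumerating: {1,2,7}, {1,3,6}, {1,4,5}, {2,3,5}.

4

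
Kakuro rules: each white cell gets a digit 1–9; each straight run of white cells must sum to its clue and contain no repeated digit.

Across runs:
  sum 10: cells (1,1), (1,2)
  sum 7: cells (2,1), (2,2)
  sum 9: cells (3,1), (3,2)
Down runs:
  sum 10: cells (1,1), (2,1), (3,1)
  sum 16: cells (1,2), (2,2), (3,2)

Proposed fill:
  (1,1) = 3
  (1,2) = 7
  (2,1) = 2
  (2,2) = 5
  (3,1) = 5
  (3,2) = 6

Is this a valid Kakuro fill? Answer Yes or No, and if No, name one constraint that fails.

No — the across run (3,1)–(3,2) sums to 11, not 9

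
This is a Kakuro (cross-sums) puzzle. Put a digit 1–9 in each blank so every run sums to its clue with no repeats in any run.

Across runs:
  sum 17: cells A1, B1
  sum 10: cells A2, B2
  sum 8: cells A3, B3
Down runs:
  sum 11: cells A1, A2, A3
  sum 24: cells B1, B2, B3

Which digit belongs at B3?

7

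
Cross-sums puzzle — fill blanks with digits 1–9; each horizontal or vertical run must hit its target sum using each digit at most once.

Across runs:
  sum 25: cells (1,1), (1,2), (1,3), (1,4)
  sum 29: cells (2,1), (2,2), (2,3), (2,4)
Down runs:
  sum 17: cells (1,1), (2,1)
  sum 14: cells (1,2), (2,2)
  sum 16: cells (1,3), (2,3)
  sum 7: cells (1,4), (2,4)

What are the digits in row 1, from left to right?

8, 6, 9, 2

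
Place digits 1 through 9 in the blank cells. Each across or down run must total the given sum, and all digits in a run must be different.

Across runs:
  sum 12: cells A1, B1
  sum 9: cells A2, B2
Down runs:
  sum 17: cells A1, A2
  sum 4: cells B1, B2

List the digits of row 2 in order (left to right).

8, 1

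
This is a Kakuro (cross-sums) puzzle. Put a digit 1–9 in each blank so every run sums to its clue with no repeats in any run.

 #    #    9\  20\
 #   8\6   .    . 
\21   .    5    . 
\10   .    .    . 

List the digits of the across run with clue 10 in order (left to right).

1 3 6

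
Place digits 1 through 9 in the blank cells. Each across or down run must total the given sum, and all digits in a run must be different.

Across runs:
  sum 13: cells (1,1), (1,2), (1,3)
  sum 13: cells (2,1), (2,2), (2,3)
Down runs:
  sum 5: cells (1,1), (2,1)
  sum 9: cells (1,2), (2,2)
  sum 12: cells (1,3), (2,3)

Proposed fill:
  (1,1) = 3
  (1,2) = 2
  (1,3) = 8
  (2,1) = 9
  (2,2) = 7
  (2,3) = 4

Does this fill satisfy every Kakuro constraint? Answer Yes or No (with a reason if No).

No — the across run (2,1)–(2,3) sums to 20, not 13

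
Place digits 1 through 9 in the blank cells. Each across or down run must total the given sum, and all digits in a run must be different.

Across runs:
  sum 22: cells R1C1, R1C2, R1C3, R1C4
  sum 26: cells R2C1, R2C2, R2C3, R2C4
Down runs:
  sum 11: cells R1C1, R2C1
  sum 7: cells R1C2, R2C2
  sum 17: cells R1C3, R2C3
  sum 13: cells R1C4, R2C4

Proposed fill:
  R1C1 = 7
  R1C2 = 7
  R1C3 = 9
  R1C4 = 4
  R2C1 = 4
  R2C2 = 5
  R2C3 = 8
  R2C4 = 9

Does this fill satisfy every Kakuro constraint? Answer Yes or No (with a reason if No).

No — the across run R1C1–R1C4 sums to 27, not 22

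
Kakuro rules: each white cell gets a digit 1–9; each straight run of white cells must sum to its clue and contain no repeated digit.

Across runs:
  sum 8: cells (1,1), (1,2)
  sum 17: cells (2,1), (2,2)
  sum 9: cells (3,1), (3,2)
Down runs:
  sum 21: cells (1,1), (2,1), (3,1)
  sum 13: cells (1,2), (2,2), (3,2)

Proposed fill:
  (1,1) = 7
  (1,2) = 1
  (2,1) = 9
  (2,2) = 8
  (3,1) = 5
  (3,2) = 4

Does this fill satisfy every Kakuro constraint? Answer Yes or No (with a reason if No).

Across: 7+1=8; 9+8=17; 5+4=9. Down: 7+9+5=21; 1+8+4=13. No digit repeats within any run.

Yes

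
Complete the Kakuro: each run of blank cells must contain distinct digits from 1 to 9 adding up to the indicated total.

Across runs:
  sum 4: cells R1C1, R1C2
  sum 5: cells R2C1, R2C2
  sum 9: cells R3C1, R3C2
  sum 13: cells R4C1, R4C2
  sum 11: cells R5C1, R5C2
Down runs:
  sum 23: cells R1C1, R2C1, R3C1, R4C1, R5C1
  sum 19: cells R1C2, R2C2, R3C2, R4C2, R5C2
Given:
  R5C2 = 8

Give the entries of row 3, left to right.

7, 2

4 in 2 cells must be {1,3}.
R4C2 = 5: the only remaining digit allowed by both the 13 across and the 19 down.
R5C1 = 11 − 8 = 3 completes the 11 across.
Given what's placed, R1C1 must be 1 to fit the 4 across and 23 down.
R1C2 = 4 − 1 = 3 completes the 4 across.
R4C1 = 13 − 5 = 8 completes the 13 across.
No cell is forced outright now. R2C1 can only be 2 or 4 (the digits allowed by both its 5 across and its 23 down). If R2C1 = 2: then R2C2 would have to be in {3} for the 5 across but in {1,2} for the 19 down — contradiction. So R2C1 = 4.
R2C2 = 5 − 4 = 1 completes the 5 across.
R3C1 = 23 − 16 = 7 completes the 23 down.
R3C2 = 9 − 7 = 2 completes the 9 across.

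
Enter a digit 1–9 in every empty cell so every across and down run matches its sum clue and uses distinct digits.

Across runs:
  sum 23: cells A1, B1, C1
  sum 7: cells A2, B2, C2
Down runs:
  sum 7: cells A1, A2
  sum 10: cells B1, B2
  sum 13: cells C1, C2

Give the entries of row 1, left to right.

6, 8, 9

23 in 3 cells must be {6,8,9}; 7 in 3 cells must be {1,2,4}.
The 23 across and the 7 down share only 6, so A1 = 6.
A2 = 7 − 6 = 1 completes the 7 down.
Given what's placed, C2 must be 4 to fit the 7 across and 13 down.
C1 = 13 − 4 = 9 completes the 13 down.
B2 = 7 − 5 = 2 completes the 7 across.
B1 = 23 − 15 = 8 completes the 23 across.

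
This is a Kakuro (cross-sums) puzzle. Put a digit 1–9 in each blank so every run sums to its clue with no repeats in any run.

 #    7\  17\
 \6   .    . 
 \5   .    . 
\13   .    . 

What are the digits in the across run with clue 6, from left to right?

7 in 3 cells must be {1,2,4}.
The 13 across and the 7 down share only 4, so R3C1 = 4.
R3C2 = 13 − 4 = 9 completes the 13 across.
Nothing is forced directly, so branch on R1C1, whose candidates are 1 or 2. If R1C1 = 2: then R1C2 would have to be in {4} for the 6 across but in {1,2,3,5,6,7} for the 17 down — contradiction. So R1C1 = 1.
R1C2 = 6 − 1 = 5 completes the 6 across.
R2C1 = 7 − 5 = 2 completes the 7 down.
R2C2 = 5 − 2 = 3 completes the 5 across.

1 5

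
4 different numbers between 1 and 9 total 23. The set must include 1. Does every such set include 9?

Every partition of 23 into 4 distinct digits under that restriction includes 9: {1,5,8,9}, {1,6,7,9}.

Yes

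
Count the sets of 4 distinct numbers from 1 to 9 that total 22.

11

4 distinct digits from 1–9 sum between 10 and 30.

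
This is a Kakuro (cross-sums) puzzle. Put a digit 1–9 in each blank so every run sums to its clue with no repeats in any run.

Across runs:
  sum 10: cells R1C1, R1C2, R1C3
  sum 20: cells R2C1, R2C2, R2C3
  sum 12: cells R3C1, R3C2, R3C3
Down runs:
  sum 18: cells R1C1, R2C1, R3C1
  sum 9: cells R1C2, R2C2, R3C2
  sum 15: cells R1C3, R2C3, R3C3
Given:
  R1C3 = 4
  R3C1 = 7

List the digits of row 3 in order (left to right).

Given what's placed, R1C1 must be 5 to fit the 10 across and 18 down.
R1C2 = 10 − 9 = 1 completes the 10 across.
R2C1 = 18 − 12 = 6 completes the 18 down.
R2C2 = 5: the only remaining digit allowed by both the 20 across and the 9 down.
R2C3 = 20 − 11 = 9 completes the 20 across.
R3C2 = 9 − 6 = 3 completes the 9 down.
R3C3 = 12 − 10 = 2 completes the 12 across.

7, 3, 2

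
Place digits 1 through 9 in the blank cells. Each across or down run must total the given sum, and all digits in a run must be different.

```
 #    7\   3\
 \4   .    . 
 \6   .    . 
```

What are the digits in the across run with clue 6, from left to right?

4 2

4 in 2 cells must be {1,3}; 3 in 2 cells must be {1,2}.
The 4 across and the 3 down share only 1, so R1C2 = 1.
R2C2 = 3 − 1 = 2 completes the 3 down.
R1C1 = 4 − 1 = 3 completes the 4 across.
R2C1 = 6 − 2 = 4 completes the 6 across.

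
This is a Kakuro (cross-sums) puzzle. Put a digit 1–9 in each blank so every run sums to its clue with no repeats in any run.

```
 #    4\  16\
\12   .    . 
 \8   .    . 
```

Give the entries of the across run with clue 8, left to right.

1 7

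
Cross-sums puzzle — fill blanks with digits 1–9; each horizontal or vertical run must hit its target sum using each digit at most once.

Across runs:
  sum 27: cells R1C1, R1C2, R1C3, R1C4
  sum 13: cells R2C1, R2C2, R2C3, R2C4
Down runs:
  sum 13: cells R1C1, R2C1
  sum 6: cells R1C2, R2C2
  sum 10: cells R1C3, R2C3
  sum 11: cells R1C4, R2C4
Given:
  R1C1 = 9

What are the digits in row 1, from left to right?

9 5 7 6

R2C1 = 13 − 9 = 4 completes the 13 down.
Nothing is forced directly, so branch on R1C2, whose candidates are 4 or 5. If R1C2 = 4: that forces R2C2 = 2, R2C4 = 6, after which R1C4 would have to be in {6,8} for the 27 across but in {5} for the 11 down — contradiction. So R1C2 = 5.
R2C2 = 6 − 5 = 1 completes the 6 down.
Nothing is forced directly, so branch on R1C3, whose candidates are 6 or 7. If R1C3 = 6: that forces R1C4 = 7, after which R2C3 would have to be in {2,3,5,6} for the 13 across but in {4} for the 10 down — contradiction. So R1C3 = 7.
R1C4 = 27 − 21 = 6 completes the 27 across.
R2C3 = 10 − 7 = 3 completes the 10 down.
R2C4 = 13 − 8 = 5 completes the 13 across.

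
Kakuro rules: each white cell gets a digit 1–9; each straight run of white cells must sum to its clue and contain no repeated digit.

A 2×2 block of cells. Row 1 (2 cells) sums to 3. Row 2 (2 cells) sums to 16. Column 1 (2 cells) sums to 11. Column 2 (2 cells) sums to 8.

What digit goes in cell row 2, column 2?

7

3 in 2 cells must be {1,2}; 16 in 2 cells must be {7,9}.
The 3 across and the 11 down share only 2, so (1,1) = 2.
(1,2) = 3 − 2 = 1 completes the 3 across.
(2,1) = 11 − 2 = 9 completes the 11 down.
(2,2) = 16 − 9 = 7 completes the 16 across.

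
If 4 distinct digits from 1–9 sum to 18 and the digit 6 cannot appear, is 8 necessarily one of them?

No

Counterexample: {1,3,5,9} sums to 18 under that restriction without using 8.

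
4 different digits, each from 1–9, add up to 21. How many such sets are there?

11

4 distinct digits from 1–9 sum between 10 and 30.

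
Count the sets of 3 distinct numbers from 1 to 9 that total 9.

3

3 distinct digits from 1–9 sum between 6 and 24.
Enumerating: {1,2,6}, {1,3,5}, {2,3,4}.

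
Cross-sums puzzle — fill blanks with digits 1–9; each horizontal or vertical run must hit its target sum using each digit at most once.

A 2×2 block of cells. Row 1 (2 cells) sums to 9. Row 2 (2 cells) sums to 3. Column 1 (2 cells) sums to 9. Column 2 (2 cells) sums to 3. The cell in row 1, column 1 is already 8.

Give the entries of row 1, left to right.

8 1

3 in 2 cells must be {1,2}.
(1,2) = 9 − 8 = 1 completes the 9 across.
(2,1) = 9 − 8 = 1 completes the 9 down.
(2,2) = 3 − 1 = 2 completes the 3 across.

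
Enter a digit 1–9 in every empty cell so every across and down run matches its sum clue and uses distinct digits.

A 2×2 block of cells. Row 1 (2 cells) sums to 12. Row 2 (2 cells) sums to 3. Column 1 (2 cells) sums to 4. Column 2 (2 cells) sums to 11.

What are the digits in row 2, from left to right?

3 in 2 cells must be {1,2}; 4 in 2 cells must be {1,3}.
The 12 across and the 4 down share only 3, so (1,1) = 3.
(1,2) = 12 − 3 = 9 completes the 12 across.
(2,1) = 4 − 3 = 1 completes the 4 down.
(2,2) = 3 − 1 = 2 completes the 3 across.

1, 2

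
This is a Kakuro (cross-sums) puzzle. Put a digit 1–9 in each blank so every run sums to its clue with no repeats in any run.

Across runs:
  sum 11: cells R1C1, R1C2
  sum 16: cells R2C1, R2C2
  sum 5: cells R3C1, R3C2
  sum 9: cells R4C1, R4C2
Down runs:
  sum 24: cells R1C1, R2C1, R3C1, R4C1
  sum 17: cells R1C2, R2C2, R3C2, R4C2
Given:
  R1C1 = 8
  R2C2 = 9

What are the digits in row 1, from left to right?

16 in 2 cells must be {7,9}.
R1C2 = 11 − 8 = 3 completes the 11 across.
R2C1 = 16 − 9 = 7 completes the 16 across.
No cell is forced outright now. R3C1 can only be 3 or 4 (the digits allowed by both its 5 across and its 24 down). If R3C1 = 3: then R3C2 would have to be in {2} for the 5 across but in {1,4} for the 17 down — contradiction. So R3C1 = 4.
R3C2 = 5 − 4 = 1 completes the 5 across.
R4C1 = 24 − 19 = 5 completes the 24 down.
R4C2 = 9 − 5 = 4 completes the 9 across.

8 3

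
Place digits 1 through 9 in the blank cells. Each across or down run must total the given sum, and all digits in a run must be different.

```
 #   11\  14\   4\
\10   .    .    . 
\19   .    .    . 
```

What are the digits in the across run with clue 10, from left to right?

4 5 1

4 in 2 cells must be {1,3}.
The 19 across and the 4 down share only 3, so R2C3 = 3.
R1C3 = 4 − 3 = 1 completes the 4 down.
Given what's placed, R2C2 must be 9 to fit the 19 across and 14 down.
R1C2 = 14 − 9 = 5 completes the 14 down.
R2C1 = 19 − 12 = 7 completes the 19 across.
R1C1 = 10 − 6 = 4 completes the 10 across.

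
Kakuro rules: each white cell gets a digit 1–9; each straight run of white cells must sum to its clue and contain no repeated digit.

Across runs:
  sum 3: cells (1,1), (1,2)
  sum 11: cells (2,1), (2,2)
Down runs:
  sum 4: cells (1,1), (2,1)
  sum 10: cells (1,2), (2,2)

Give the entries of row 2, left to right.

3 in 2 cells must be {1,2}; 4 in 2 cells must be {1,3}.
The 3 across and the 4 down share only 1, so (1,1) = 1.
(1,2) = 3 − 1 = 2 completes the 3 across.
(2,1) = 4 − 1 = 3 completes the 4 down.
(2,2) = 11 − 3 = 8 completes the 11 across.

3 8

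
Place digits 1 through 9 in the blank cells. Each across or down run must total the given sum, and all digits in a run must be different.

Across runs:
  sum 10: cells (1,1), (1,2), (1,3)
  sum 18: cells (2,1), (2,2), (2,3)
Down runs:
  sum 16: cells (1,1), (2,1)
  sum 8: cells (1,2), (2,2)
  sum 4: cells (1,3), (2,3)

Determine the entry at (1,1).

16 in 2 cells must be {7,9}; 4 in 2 cells must be {1,3}.
The 10 across and the 16 down share only 7, so (1,1) = 7.
Given what's placed, (1,3) must be 1 to fit the 10 across and 4 down.
(2,1) = 16 − 7 = 9 completes the 16 down.
(2,3) = 4 − 1 = 3 completes the 4 down.
(1,2) = 10 − 8 = 2 completes the 10 across.
(2,2) = 18 − 12 = 6 completes the 18 across.

7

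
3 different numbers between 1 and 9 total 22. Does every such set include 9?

Every partition of 22 into 3 distinct digits includes 9: {5,8,9}, {6,7,9}.

Yes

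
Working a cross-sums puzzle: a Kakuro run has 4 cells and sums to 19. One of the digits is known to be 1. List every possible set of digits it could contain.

4 distinct digits from 1–9 sum between 10 and 30.
Keeping only sets containing 1.

{1,2,7,9}; {1,3,6,9}; {1,3,7,8}; {1,4,5,9}; {1,4,6,8}; {1,5,6,7}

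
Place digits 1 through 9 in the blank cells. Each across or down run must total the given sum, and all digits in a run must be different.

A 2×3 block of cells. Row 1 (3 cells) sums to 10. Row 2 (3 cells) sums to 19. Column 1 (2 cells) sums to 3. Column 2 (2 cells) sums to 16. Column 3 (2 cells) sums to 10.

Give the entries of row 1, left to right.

3 in 2 cells must be {1,2}; 16 in 2 cells must be {7,9}.
The 10 across and the 16 down share only 7, so (1,2) = 7.
The 19 across and the 3 down share only 2, so (2,1) = 2.
(2,2) = 16 − 7 = 9 completes the 16 down.
(2,3) = 19 − 11 = 8 completes the 19 across.
(1,1) = 3 − 2 = 1 completes the 3 down.
(1,3) = 10 − 8 = 2 completes the 10 across.

1, 7, 2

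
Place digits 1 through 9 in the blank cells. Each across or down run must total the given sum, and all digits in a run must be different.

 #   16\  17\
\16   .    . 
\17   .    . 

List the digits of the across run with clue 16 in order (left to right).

7 9

16 in 2 cells must be {7,9}; 17 in 2 cells must be {8,9}.
The 16 across and the 17 down share only 9, so R1C2 = 9.
The 17 across and the 16 down share only 9, so R2C1 = 9.
R2C2 = 17 − 9 = 8 completes the 17 across.
R1C1 = 16 − 9 = 7 completes the 16 across.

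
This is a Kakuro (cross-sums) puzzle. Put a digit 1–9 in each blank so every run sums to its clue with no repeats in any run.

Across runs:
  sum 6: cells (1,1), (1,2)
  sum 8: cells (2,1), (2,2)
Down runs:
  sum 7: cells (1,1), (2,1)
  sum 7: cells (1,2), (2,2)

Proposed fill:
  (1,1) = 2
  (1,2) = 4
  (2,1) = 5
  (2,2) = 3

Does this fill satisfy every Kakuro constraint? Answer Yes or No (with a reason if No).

Yes

Across: 2+4=6; 5+3=8. Down: 2+5=7; 4+3=7. No digit repeats within any run.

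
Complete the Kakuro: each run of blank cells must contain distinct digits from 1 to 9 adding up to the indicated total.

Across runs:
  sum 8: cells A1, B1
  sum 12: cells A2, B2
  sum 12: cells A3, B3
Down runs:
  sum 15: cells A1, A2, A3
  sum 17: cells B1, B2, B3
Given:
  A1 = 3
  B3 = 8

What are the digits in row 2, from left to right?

8 4

B1 = 8 − 3 = 5 completes the 8 across.
B2 = 17 − 13 = 4 completes the 17 down.
A3 = 12 − 8 = 4 completes the 12 across.
A2 = 12 − 4 = 8 completes the 12 across.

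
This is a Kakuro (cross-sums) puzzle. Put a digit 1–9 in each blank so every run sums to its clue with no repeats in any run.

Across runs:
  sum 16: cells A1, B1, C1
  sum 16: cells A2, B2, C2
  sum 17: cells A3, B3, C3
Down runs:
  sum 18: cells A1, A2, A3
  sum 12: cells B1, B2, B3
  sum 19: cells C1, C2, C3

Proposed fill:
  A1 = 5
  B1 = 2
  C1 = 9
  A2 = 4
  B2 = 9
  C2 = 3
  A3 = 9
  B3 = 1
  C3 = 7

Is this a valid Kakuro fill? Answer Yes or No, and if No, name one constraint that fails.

Yes

Across: 5+2+9=16; 4+9+3=16; 9+1+7=17. Down: 5+4+9=18; 2+9+1=12; 9+3+7=19. No digit repeats within any run.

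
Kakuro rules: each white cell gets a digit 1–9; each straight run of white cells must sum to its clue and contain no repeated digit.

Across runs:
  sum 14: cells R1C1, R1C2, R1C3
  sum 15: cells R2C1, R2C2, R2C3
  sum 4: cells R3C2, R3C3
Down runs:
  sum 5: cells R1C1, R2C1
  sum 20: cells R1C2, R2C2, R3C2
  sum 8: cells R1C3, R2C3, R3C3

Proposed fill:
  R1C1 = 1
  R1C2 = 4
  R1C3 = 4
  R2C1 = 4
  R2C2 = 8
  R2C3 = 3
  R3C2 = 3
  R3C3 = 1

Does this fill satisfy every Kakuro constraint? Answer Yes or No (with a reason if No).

No — the across run R1C1–R1C3 sums to 9, not 14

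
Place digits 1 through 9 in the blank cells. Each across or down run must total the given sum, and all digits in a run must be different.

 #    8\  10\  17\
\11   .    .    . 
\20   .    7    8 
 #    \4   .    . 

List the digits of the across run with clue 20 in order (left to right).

5 7 8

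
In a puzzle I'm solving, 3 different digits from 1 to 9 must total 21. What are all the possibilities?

3 distinct digits from 1–9 sum between 6 and 24.

{4,8,9}; {5,7,9}; {6,7,8}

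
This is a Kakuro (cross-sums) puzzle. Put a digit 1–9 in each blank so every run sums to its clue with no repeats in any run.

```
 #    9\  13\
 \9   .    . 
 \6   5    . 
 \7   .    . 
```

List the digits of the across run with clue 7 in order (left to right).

3 4

R2C2 = 6 − 5 = 1 completes the 6 across.
Nothing is forced directly, so branch on R1C1, whose candidates are 1 or 3. If R1C1 = 3: then R1C2 would have to be in {6} for the 9 across but in {3,4,5,7,8,9} for the 13 down — contradiction. So R1C1 = 1.
R1C2 = 9 − 1 = 8 completes the 9 across.
R3C1 = 9 − 6 = 3 completes the 9 down.
R3C2 = 7 − 3 = 4 completes the 7 across.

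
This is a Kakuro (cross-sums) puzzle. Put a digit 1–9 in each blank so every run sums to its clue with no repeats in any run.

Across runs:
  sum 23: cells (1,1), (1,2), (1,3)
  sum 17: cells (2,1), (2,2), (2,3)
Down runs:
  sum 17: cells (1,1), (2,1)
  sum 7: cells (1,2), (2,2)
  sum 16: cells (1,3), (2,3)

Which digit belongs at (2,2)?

1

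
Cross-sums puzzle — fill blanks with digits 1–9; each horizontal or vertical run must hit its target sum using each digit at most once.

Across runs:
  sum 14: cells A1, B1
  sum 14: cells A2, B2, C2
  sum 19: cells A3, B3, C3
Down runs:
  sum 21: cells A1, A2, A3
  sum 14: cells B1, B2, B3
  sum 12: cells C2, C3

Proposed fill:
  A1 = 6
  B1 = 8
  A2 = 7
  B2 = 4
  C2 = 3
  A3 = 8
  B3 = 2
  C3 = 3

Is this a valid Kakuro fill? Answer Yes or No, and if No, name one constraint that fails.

No — the down run C2–C3 sums to 6, not 12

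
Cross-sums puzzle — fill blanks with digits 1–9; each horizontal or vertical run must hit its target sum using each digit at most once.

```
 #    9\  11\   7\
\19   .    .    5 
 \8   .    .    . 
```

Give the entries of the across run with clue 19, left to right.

R2C3 = 7 − 5 = 2 completes the 7 down.
Given what's placed, R2C2 must be 5 to fit the 8 across and 11 down.
R1C2 = 11 − 5 = 6 completes the 11 down.
R2C1 = 8 − 7 = 1 completes the 8 across.
R1C1 = 19 − 11 = 8 completes the 19 across.

8 6 5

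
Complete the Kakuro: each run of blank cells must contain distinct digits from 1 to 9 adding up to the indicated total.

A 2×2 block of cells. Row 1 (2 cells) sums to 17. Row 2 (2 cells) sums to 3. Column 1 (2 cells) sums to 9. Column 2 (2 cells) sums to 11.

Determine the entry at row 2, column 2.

2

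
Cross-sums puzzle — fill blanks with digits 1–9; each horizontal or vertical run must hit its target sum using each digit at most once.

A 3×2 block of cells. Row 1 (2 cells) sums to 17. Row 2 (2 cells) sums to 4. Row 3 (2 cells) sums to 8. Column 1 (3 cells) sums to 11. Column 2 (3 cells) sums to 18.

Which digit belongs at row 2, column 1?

17 in 2 cells must be {8,9}; 4 in 2 cells must be {1,3}.
The 17 across and the 11 down share only 8, so (1,1) = 8.
(1,2) = 17 − 8 = 9 completes the 17 across.
Given what's placed, (2,1) must be 1 to fit the 4 across and 11 down.
(2,2) = 4 − 1 = 3 completes the 4 across.
(3,1) = 11 − 9 = 2 completes the 11 down.
(3,2) = 8 − 2 = 6 completes the 8 across.

1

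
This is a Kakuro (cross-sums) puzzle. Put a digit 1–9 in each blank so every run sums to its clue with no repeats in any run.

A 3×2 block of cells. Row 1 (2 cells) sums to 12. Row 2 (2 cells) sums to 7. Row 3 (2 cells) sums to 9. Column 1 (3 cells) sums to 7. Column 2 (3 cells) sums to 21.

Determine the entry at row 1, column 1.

4

7 in 3 cells must be {1,2,4}.
The 12 across and the 7 down share only 4, so (1,1) = 4.
(1,2) = 12 − 4 = 8 completes the 12 across.
Nothing is forced directly, so branch on (2,1), whose candidates are 1 or 2. If (2,1) = 2: then (2,2) would have to be in {5} for the 7 across but in {4,6,7,9} for the 21 down — contradiction. So (2,1) = 1.
(2,2) = 7 − 1 = 6 completes the 7 across.
(3,1) = 7 − 5 = 2 completes the 7 down.
(3,2) = 9 − 2 = 7 completes the 9 across.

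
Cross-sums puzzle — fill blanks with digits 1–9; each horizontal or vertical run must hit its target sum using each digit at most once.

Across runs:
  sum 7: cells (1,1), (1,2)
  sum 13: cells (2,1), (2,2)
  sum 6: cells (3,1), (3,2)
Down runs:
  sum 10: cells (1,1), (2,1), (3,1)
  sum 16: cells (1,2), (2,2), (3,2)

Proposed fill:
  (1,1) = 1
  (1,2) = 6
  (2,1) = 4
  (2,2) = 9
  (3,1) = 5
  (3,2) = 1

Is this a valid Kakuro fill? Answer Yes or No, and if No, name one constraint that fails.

Yes

Across: 1+6=7; 4+9=13; 5+1=6. Down: 1+4+5=10; 6+9+1=16. No digit repeats within any run.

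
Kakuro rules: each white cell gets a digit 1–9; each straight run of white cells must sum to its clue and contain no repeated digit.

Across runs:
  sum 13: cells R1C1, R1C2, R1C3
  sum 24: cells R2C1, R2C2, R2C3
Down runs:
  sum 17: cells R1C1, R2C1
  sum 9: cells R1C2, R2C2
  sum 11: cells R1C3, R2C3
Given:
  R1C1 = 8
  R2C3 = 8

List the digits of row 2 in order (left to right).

9, 7, 8

24 in 3 cells must be {7,8,9}; 17 in 2 cells must be {8,9}.
R1C3 = 11 − 8 = 3 completes the 11 down.
R2C1 = 17 − 8 = 9 completes the 17 down.
R2C2 = 24 − 17 = 7 completes the 24 across.
R1C2 = 13 − 11 = 2 completes the 13 across.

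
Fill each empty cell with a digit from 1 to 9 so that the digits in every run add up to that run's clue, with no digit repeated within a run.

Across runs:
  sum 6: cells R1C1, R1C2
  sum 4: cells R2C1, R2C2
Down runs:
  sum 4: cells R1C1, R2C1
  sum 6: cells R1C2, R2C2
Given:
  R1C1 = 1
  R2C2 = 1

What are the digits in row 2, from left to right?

3 1

4 in 2 cells must be {1,3}.
R1C2 = 6 − 1 = 5 completes the 6 across.
R2C1 = 4 − 1 = 3 completes the 4 across.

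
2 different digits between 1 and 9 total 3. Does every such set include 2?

Yes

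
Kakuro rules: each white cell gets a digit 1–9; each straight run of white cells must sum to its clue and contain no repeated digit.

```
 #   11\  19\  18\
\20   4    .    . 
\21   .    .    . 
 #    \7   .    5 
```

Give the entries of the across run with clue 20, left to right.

4 9 7

R2C1 = 11 − 4 = 7 completes the 11 down.
R3C2 = 7 − 5 = 2 completes the 7 across.
R1C2 = 9: the only remaining digit allowed by both the 20 across and the 19 down.
R1C3 = 20 − 13 = 7 completes the 20 across.
R2C2 = 19 − 11 = 8 completes the 19 down.
R2C3 = 21 − 15 = 6 completes the 21 across.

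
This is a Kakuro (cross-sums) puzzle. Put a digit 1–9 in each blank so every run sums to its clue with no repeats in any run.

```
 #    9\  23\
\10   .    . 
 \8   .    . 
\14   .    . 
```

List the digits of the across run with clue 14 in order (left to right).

6 8

23 in 3 cells must be {6,8,9}.
The 8 across and the 23 down share only 6, so R2C2 = 6.
R2C1 = 8 − 6 = 2 completes the 8 across.
Given what's placed, R3C1 must be 6 to fit the 14 across and 9 down.
R3C2 = 14 − 6 = 8 completes the 14 across.
R1C1 = 9 − 8 = 1 completes the 9 down.
R1C2 = 10 − 1 = 9 completes the 10 across.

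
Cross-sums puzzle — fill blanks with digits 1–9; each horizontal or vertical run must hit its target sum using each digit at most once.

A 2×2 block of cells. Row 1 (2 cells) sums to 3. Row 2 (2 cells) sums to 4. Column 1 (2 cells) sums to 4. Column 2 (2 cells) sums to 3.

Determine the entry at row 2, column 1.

3 in 2 cells must be {1,2}; 4 in 2 cells must be {1,3}.
The 3 across and the 4 down share only 1, so (1,1) = 1.
(1,2) = 3 − 1 = 2 completes the 3 across.
(2,1) = 4 − 1 = 3 completes the 4 down.
(2,2) = 4 − 3 = 1 completes the 4 across.

3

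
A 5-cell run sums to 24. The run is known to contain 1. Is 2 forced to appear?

No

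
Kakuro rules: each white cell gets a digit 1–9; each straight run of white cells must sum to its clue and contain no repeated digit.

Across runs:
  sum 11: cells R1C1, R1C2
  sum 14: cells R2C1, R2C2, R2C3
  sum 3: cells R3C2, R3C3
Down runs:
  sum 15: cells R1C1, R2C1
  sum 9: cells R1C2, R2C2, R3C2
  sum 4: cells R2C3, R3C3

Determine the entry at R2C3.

3

3 in 2 cells must be {1,2}; 4 in 2 cells must be {1,3}.
The 3 across and the 4 down share only 1, so R3C3 = 1.
R2C3 = 4 − 1 = 3 completes the 4 down.
R3C2 = 3 − 1 = 2 completes the 3 across.
No cell is forced outright now. R2C2 can only be 4 or 6 (the digits allowed by both its 14 across and its 9 down). If R2C2 = 6: then R1C2 would have to be in {2,3,4,5,6,7,8,9} for the 11 across but in {1} for the 9 down — contradiction. So R2C2 = 4.
R1C2 = 9 − 6 = 3 completes the 9 down.
R2C1 = 14 − 7 = 7 completes the 14 across.
R1C1 = 11 − 3 = 8 completes the 11 across.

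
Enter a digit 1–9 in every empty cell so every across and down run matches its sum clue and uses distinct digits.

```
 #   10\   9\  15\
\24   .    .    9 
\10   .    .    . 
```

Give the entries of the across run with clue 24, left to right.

24 in 3 cells must be {7,8,9}.
R2C3 = 15 − 9 = 6 completes the 15 down.
Nothing is forced directly, so branch on R2C1, whose candidates are 1 or 3. If R2C1 = 1: then R1C1 would have to be in {7,8} for the 24 across but in {9} for the 10 down — contradiction. So R2C1 = 3.
R1C1 = 10 − 3 = 7 completes the 10 down.
R1C2 = 24 − 16 = 8 completes the 24 across.
R2C2 = 10 − 9 = 1 completes the 10 across.

7, 8, 9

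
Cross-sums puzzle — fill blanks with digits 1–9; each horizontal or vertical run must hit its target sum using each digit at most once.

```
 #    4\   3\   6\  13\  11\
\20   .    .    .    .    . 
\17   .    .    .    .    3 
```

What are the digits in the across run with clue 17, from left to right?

4 in 2 cells must be {1,3}; 3 in 2 cells must be {1,2}.
R1C5 = 11 − 3 = 8 completes the 11 down.
Given what's placed, R2C1 must be 1 to fit the 17 across and 4 down.
R2C2 = 2: the only remaining digit allowed by both the 17 across and the 3 down.
R1C1 = 4 − 1 = 3 completes the 4 down.
R1C2 = 3 − 2 = 1 completes the 3 down.
Given what's placed, R1C3 must be 2 to fit the 20 across and 6 down.
R1C4 = 20 − 14 = 6 completes the 20 across.
R2C3 = 6 − 2 = 4 completes the 6 down.
R2C4 = 17 − 10 = 7 completes the 17 across.

1 2 4 7 3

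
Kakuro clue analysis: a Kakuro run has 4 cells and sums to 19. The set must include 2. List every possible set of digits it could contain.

4 distinct digits from 1–9 sum between 10 and 30.
Keeping only sets containing 2.

{1,2,7,9}; {2,3,5,9}; {2,3,6,8}; {2,4,5,8}; {2,4,6,7}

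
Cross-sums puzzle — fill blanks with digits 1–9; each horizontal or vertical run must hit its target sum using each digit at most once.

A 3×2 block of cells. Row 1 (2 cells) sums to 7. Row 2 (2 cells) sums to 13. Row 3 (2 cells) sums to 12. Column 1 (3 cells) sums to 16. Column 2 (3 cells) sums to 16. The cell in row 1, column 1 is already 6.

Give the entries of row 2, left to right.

(1,2) = 7 − 6 = 1 completes the 7 across.
No cell is forced outright now. (2,1) can only be 7 or 8 or 9 (the digits allowed by both its 13 across and its 16 down). If (2,1) = 8: then (2,2) would have to be in {5} for the 13 across but in {6,7,8,9} for the 16 down — contradiction. If (2,1) = 9: then (2,2) would have to be in {4} for the 13 across but in {6,7,8,9} for the 16 down — contradiction. So (2,1) = 7.
(2,2) = 13 − 7 = 6 completes the 13 across.
(3,1) = 16 − 13 = 3 completes the 16 down.
(3,2) = 12 − 3 = 9 completes the 12 across.

7 6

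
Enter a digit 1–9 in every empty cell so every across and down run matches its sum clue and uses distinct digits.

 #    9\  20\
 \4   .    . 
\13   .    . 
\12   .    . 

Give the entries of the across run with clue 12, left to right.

3 9

4 in 2 cells must be {1,3}.
The 4 across and the 20 down share only 3, so R1C2 = 3.
R1C1 = 4 − 3 = 1 completes the 4 across.
Nothing is forced directly, so branch on R2C1, whose candidates are 5 or 6. If R2C1 = 6: then R2C2 would have to be in {7} for the 13 across but in {8,9} for the 20 down — contradiction. So R2C1 = 5.
R2C2 = 13 − 5 = 8 completes the 13 across.
R3C1 = 9 − 6 = 3 completes the 9 down.
R3C2 = 12 − 3 = 9 completes the 12 across.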